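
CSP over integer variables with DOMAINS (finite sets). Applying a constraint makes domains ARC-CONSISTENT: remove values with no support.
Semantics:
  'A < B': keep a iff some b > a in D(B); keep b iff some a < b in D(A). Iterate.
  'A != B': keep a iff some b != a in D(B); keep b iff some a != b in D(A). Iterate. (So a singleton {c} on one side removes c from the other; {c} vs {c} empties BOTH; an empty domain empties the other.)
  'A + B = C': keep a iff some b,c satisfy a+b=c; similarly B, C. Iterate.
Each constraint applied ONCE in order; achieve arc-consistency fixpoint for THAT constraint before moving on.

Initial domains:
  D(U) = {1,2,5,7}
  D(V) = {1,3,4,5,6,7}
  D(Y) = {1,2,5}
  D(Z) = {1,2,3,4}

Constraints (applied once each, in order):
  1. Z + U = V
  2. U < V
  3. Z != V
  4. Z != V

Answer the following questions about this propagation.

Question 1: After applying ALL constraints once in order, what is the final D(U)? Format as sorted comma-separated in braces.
Answer: {1,2,5}

Derivation:
Constraint 1 (Z + U = V) on D(Z)={1,2,3,4} D(U)={1,2,5,7} D(V)={1,3,4,5,6,7}: U {1,2,5,7}->{1,2,5}; V {1,3,4,5,6,7}->{3,4,5,6,7}
Constraint 2 (U < V) on D(U)={1,2,5} D(V)={3,4,5,6,7}: no change
Constraint 3 (Z != V) on D(Z)={1,2,3,4} D(V)={3,4,5,6,7}: no change
Constraint 4 (Z != V) on D(Z)={1,2,3,4} D(V)={3,4,5,6,7}: no change
So after all 4 constraints: D(U) = {1,2,5}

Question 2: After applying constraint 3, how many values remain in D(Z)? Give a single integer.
Constraint 1 (Z + U = V) on D(Z)={1,2,3,4} D(U)={1,2,5,7} D(V)={1,3,4,5,6,7}: U {1,2,5,7}->{1,2,5}; V {1,3,4,5,6,7}->{3,4,5,6,7}
Constraint 2 (U < V) on D(U)={1,2,5} D(V)={3,4,5,6,7}: no change
Constraint 3 (Z != V) on D(Z)={1,2,3,4} D(V)={3,4,5,6,7}: no change
So after constraint 3: D(Z)={1,2,3,4}, size = 4

Answer: 4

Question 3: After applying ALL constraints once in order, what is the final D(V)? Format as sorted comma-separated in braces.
Constraint 1 (Z + U = V) on D(Z)={1,2,3,4} D(U)={1,2,5,7} D(V)={1,3,4,5,6,7}: U {1,2,5,7}->{1,2,5}; V {1,3,4,5,6,7}->{3,4,5,6,7}
Constraint 2 (U < V) on D(U)={1,2,5} D(V)={3,4,5,6,7}: no change
Constraint 3 (Z != V) on D(Z)={1,2,3,4} D(V)={3,4,5,6,7}: no change
Constraint 4 (Z != V) on D(Z)={1,2,3,4} D(V)={3,4,5,6,7}: no change
So after all 4 constraints: D(V) = {3,4,5,6,7}

Answer: {3,4,5,6,7}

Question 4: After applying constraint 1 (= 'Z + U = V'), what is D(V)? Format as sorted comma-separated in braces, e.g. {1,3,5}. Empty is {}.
Answer: {3,4,5,6,7}

Derivation:
Constraint 1 (Z + U = V) on D(Z)={1,2,3,4} D(U)={1,2,5,7} D(V)={1,3,4,5,6,7}: U {1,2,5,7}->{1,2,5}; V {1,3,4,5,6,7}->{3,4,5,6,7}
So after constraint 1: D(V) = {3,4,5,6,7}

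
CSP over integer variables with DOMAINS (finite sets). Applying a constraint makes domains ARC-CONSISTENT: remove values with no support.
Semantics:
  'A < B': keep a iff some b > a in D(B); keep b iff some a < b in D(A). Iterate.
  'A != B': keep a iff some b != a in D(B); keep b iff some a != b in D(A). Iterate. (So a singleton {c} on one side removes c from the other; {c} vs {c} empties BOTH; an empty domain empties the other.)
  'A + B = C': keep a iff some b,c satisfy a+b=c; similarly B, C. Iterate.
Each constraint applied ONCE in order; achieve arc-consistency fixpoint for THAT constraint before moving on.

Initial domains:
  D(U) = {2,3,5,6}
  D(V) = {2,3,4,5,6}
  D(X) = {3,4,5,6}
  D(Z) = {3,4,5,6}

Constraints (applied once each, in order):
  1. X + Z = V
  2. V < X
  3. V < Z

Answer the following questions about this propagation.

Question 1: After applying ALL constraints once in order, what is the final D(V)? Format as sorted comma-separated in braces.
Constraint 1 (X + Z = V) on D(X)={3,4,5,6} D(Z)={3,4,5,6} D(V)={2,3,4,5,6}: X {3,4,5,6}->{3}; Z {3,4,5,6}->{3}; V {2,3,4,5,6}->{6}
Constraint 2 (V < X) on D(V)={6} D(X)={3}: V {6}->{}; X {3}->{}
Constraint 3 (V < Z) on D(V)={} D(Z)={3}: Z {3}->{}
So after all 3 constraints: D(V) = {}

Answer: {}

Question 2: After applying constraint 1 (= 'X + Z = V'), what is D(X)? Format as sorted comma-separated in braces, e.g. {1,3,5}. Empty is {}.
Answer: {3}

Derivation:
Constraint 1 (X + Z = V) on D(X)={3,4,5,6} D(Z)={3,4,5,6} D(V)={2,3,4,5,6}: X {3,4,5,6}->{3}; Z {3,4,5,6}->{3}; V {2,3,4,5,6}->{6}
So after constraint 1: D(X) = {3}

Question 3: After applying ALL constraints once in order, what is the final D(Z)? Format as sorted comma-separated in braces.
Constraint 1 (X + Z = V) on D(X)={3,4,5,6} D(Z)={3,4,5,6} D(V)={2,3,4,5,6}: X {3,4,5,6}->{3}; Z {3,4,5,6}->{3}; V {2,3,4,5,6}->{6}
Constraint 2 (V < X) on D(V)={6} D(X)={3}: V {6}->{}; X {3}->{}
Constraint 3 (V < Z) on D(V)={} D(Z)={3}: Z {3}->{}
So after all 3 constraints: D(Z) = {}

Answer: {}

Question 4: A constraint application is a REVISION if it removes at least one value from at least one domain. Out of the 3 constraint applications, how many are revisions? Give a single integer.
Constraint 1 (X + Z = V) on D(X)={3,4,5,6} D(Z)={3,4,5,6} D(V)={2,3,4,5,6}: X {3,4,5,6}->{3}; Z {3,4,5,6}->{3}; V {2,3,4,5,6}->{6} => REVISION
Constraint 2 (V < X) on D(V)={6} D(X)={3}: V {6}->{}; X {3}->{} => REVISION
Constraint 3 (V < Z) on D(V)={} D(Z)={3}: Z {3}->{} => REVISION
Total revisions = 3

Answer: 3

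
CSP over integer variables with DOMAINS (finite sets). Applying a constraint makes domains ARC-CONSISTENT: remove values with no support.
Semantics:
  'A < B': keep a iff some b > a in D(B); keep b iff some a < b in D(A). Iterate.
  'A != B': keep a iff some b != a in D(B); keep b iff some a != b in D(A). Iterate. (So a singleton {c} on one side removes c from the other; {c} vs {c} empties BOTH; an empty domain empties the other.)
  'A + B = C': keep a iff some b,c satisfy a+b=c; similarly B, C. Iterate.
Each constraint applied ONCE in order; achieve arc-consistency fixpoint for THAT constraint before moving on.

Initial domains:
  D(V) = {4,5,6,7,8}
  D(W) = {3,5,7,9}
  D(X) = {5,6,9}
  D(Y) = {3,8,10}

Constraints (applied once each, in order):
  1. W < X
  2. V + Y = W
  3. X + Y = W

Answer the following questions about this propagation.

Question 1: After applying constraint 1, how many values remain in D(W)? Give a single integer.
Answer: 3

Derivation:
Constraint 1 (W < X) on D(W)={3,5,7,9} D(X)={5,6,9}: W {3,5,7,9}->{3,5,7}
So after constraint 1: D(W)={3,5,7}, size = 3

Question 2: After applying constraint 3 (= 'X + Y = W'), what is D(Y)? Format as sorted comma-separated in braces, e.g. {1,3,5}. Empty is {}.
Answer: {}

Derivation:
Constraint 1 (W < X) on D(W)={3,5,7,9} D(X)={5,6,9}: W {3,5,7,9}->{3,5,7}
Constraint 2 (V + Y = W) on D(V)={4,5,6,7,8} D(Y)={3,8,10} D(W)={3,5,7}: V {4,5,6,7,8}->{4}; Y {3,8,10}->{3}; W {3,5,7}->{7}
Constraint 3 (X + Y = W) on D(X)={5,6,9} D(Y)={3} D(W)={7}: X {5,6,9}->{}; Y {3}->{}; W {7}->{}
So after constraint 3: D(Y) = {}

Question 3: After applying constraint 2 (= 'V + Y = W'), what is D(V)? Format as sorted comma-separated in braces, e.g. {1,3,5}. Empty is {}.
Answer: {4}

Derivation:
Constraint 1 (W < X) on D(W)={3,5,7,9} D(X)={5,6,9}: W {3,5,7,9}->{3,5,7}
Constraint 2 (V + Y = W) on D(V)={4,5,6,7,8} D(Y)={3,8,10} D(W)={3,5,7}: V {4,5,6,7,8}->{4}; Y {3,8,10}->{3}; W {3,5,7}->{7}
So after constraint 2: D(V) = {4}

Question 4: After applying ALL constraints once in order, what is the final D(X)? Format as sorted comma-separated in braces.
Answer: {}

Derivation:
Constraint 1 (W < X) on D(W)={3,5,7,9} D(X)={5,6,9}: W {3,5,7,9}->{3,5,7}
Constraint 2 (V + Y = W) on D(V)={4,5,6,7,8} D(Y)={3,8,10} D(W)={3,5,7}: V {4,5,6,7,8}->{4}; Y {3,8,10}->{3}; W {3,5,7}->{7}
Constraint 3 (X + Y = W) on D(X)={5,6,9} D(Y)={3} D(W)={7}: X {5,6,9}->{}; Y {3}->{}; W {7}->{}
So after all 3 constraints: D(X) = {}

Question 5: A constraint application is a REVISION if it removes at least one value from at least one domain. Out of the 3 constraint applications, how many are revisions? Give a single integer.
Constraint 1 (W < X) on D(W)={3,5,7,9} D(X)={5,6,9}: W {3,5,7,9}->{3,5,7} => REVISION
Constraint 2 (V + Y = W) on D(V)={4,5,6,7,8} D(Y)={3,8,10} D(W)={3,5,7}: V {4,5,6,7,8}->{4}; Y {3,8,10}->{3}; W {3,5,7}->{7} => REVISION
Constraint 3 (X + Y = W) on D(X)={5,6,9} D(Y)={3} D(W)={7}: X {5,6,9}->{}; Y {3}->{}; W {7}->{} => REVISION
Total revisions = 3

Answer: 3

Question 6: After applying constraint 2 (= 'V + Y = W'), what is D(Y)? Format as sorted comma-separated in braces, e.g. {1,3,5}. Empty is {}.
Constraint 1 (W < X) on D(W)={3,5,7,9} D(X)={5,6,9}: W {3,5,7,9}->{3,5,7}
Constraint 2 (V + Y = W) on D(V)={4,5,6,7,8} D(Y)={3,8,10} D(W)={3,5,7}: V {4,5,6,7,8}->{4}; Y {3,8,10}->{3}; W {3,5,7}->{7}
So after constraint 2: D(Y) = {3}

Answer: {3}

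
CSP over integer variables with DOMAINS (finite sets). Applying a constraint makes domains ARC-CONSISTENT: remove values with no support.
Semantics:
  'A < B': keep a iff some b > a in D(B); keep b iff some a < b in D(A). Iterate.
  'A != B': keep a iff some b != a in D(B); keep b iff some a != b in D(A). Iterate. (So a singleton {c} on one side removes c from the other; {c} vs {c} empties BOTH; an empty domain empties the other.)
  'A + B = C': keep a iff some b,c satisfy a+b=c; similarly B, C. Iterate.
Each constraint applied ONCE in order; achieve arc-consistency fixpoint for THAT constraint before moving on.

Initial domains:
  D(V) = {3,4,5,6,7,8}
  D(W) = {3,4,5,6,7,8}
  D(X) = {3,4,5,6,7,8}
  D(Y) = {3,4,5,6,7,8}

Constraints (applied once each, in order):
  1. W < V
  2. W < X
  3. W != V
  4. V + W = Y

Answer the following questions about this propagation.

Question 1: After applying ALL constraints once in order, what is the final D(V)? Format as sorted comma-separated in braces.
Answer: {4,5}

Derivation:
Constraint 1 (W < V) on D(W)={3,4,5,6,7,8} D(V)={3,4,5,6,7,8}: W {3,4,5,6,7,8}->{3,4,5,6,7}; V {3,4,5,6,7,8}->{4,5,6,7,8}
Constraint 2 (W < X) on D(W)={3,4,5,6,7} D(X)={3,4,5,6,7,8}: X {3,4,5,6,7,8}->{4,5,6,7,8}
Constraint 3 (W != V) on D(W)={3,4,5,6,7} D(V)={4,5,6,7,8}: no change
Constraint 4 (V + W = Y) on D(V)={4,5,6,7,8} D(W)={3,4,5,6,7} D(Y)={3,4,5,6,7,8}: V {4,5,6,7,8}->{4,5}; W {3,4,5,6,7}->{3,4}; Y {3,4,5,6,7,8}->{7,8}
So after all 4 constraints: D(V) = {4,5}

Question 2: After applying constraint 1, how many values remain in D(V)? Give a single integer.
Constraint 1 (W < V) on D(W)={3,4,5,6,7,8} D(V)={3,4,5,6,7,8}: W {3,4,5,6,7,8}->{3,4,5,6,7}; V {3,4,5,6,7,8}->{4,5,6,7,8}
So after constraint 1: D(V)={4,5,6,7,8}, size = 5

Answer: 5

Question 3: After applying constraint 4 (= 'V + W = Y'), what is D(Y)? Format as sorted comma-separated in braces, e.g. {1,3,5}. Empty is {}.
Answer: {7,8}

Derivation:
Constraint 1 (W < V) on D(W)={3,4,5,6,7,8} D(V)={3,4,5,6,7,8}: W {3,4,5,6,7,8}->{3,4,5,6,7}; V {3,4,5,6,7,8}->{4,5,6,7,8}
Constraint 2 (W < X) on D(W)={3,4,5,6,7} D(X)={3,4,5,6,7,8}: X {3,4,5,6,7,8}->{4,5,6,7,8}
Constraint 3 (W != V) on D(W)={3,4,5,6,7} D(V)={4,5,6,7,8}: no change
Constraint 4 (V + W = Y) on D(V)={4,5,6,7,8} D(W)={3,4,5,6,7} D(Y)={3,4,5,6,7,8}: V {4,5,6,7,8}->{4,5}; W {3,4,5,6,7}->{3,4}; Y {3,4,5,6,7,8}->{7,8}
So after constraint 4: D(Y) = {7,8}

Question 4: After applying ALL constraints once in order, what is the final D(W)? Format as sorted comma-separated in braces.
Constraint 1 (W < V) on D(W)={3,4,5,6,7,8} D(V)={3,4,5,6,7,8}: W {3,4,5,6,7,8}->{3,4,5,6,7}; V {3,4,5,6,7,8}->{4,5,6,7,8}
Constraint 2 (W < X) on D(W)={3,4,5,6,7} D(X)={3,4,5,6,7,8}: X {3,4,5,6,7,8}->{4,5,6,7,8}
Constraint 3 (W != V) on D(W)={3,4,5,6,7} D(V)={4,5,6,7,8}: no change
Constraint 4 (V + W = Y) on D(V)={4,5,6,7,8} D(W)={3,4,5,6,7} D(Y)={3,4,5,6,7,8}: V {4,5,6,7,8}->{4,5}; W {3,4,5,6,7}->{3,4}; Y {3,4,5,6,7,8}->{7,8}
So after all 4 constraints: D(W) = {3,4}

Answer: {3,4}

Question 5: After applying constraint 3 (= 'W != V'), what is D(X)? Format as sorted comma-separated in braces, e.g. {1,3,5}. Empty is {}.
Constraint 1 (W < V) on D(W)={3,4,5,6,7,8} D(V)={3,4,5,6,7,8}: W {3,4,5,6,7,8}->{3,4,5,6,7}; V {3,4,5,6,7,8}->{4,5,6,7,8}
Constraint 2 (W < X) on D(W)={3,4,5,6,7} D(X)={3,4,5,6,7,8}: X {3,4,5,6,7,8}->{4,5,6,7,8}
Constraint 3 (W != V) on D(W)={3,4,5,6,7} D(V)={4,5,6,7,8}: no change
So after constraint 3: D(X) = {4,5,6,7,8}

Answer: {4,5,6,7,8}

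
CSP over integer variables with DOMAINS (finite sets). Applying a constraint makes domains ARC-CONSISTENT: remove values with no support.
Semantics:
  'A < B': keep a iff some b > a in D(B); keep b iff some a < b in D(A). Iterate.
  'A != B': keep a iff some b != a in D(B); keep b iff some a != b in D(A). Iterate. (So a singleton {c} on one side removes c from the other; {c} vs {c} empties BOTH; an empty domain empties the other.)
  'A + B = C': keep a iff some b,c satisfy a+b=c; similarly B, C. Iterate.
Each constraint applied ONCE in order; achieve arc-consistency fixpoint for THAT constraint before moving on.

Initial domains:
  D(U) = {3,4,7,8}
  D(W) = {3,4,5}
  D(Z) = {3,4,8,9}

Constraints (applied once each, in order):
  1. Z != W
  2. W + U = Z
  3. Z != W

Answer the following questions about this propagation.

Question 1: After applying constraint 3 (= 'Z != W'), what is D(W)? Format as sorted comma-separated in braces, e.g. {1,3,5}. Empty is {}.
Answer: {4,5}

Derivation:
Constraint 1 (Z != W) on D(Z)={3,4,8,9} D(W)={3,4,5}: no change
Constraint 2 (W + U = Z) on D(W)={3,4,5} D(U)={3,4,7,8} D(Z)={3,4,8,9}: W {3,4,5}->{4,5}; U {3,4,7,8}->{3,4}; Z {3,4,8,9}->{8,9}
Constraint 3 (Z != W) on D(Z)={8,9} D(W)={4,5}: no change
So after constraint 3: D(W) = {4,5}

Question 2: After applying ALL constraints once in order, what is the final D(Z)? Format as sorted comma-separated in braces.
Answer: {8,9}

Derivation:
Constraint 1 (Z != W) on D(Z)={3,4,8,9} D(W)={3,4,5}: no change
Constraint 2 (W + U = Z) on D(W)={3,4,5} D(U)={3,4,7,8} D(Z)={3,4,8,9}: W {3,4,5}->{4,5}; U {3,4,7,8}->{3,4}; Z {3,4,8,9}->{8,9}
Constraint 3 (Z != W) on D(Z)={8,9} D(W)={4,5}: no change
So after all 3 constraints: D(Z) = {8,9}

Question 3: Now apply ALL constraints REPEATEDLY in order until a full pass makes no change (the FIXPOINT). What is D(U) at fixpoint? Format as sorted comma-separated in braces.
pass 0 (initial): D(U)={3,4,7,8}
pass 1: U {3,4,7,8}->{3,4}; W {3,4,5}->{4,5}; Z {3,4,8,9}->{8,9}
pass 2: no change
Fixpoint after 2 passes: D(U) = {3,4}

Answer: {3,4}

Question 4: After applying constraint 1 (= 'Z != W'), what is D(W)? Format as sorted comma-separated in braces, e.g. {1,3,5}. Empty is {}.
Constraint 1 (Z != W) on D(Z)={3,4,8,9} D(W)={3,4,5}: no change
So after constraint 1: D(W) = {3,4,5}

Answer: {3,4,5}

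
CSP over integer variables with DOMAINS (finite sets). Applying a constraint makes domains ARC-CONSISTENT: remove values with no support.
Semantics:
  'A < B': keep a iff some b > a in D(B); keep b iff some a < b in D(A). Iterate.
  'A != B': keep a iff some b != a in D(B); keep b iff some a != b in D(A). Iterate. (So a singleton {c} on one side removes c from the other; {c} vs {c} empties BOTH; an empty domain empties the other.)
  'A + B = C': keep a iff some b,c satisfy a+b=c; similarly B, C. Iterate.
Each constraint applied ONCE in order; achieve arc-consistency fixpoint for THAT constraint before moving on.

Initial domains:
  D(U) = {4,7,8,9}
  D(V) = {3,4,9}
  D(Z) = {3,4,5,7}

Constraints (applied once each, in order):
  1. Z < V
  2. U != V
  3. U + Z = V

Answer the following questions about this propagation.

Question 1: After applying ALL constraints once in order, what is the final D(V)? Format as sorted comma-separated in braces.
Answer: {9}

Derivation:
Constraint 1 (Z < V) on D(Z)={3,4,5,7} D(V)={3,4,9}: V {3,4,9}->{4,9}
Constraint 2 (U != V) on D(U)={4,7,8,9} D(V)={4,9}: no change
Constraint 3 (U + Z = V) on D(U)={4,7,8,9} D(Z)={3,4,5,7} D(V)={4,9}: U {4,7,8,9}->{4}; Z {3,4,5,7}->{5}; V {4,9}->{9}
So after all 3 constraints: D(V) = {9}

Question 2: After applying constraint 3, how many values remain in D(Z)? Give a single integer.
Answer: 1

Derivation:
Constraint 1 (Z < V) on D(Z)={3,4,5,7} D(V)={3,4,9}: V {3,4,9}->{4,9}
Constraint 2 (U != V) on D(U)={4,7,8,9} D(V)={4,9}: no change
Constraint 3 (U + Z = V) on D(U)={4,7,8,9} D(Z)={3,4,5,7} D(V)={4,9}: U {4,7,8,9}->{4}; Z {3,4,5,7}->{5}; V {4,9}->{9}
So after constraint 3: D(Z)={5}, size = 1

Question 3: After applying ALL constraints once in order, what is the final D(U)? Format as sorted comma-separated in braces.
Answer: {4}

Derivation:
Constraint 1 (Z < V) on D(Z)={3,4,5,7} D(V)={3,4,9}: V {3,4,9}->{4,9}
Constraint 2 (U != V) on D(U)={4,7,8,9} D(V)={4,9}: no change
Constraint 3 (U + Z = V) on D(U)={4,7,8,9} D(Z)={3,4,5,7} D(V)={4,9}: U {4,7,8,9}->{4}; Z {3,4,5,7}->{5}; V {4,9}->{9}
So after all 3 constraints: D(U) = {4}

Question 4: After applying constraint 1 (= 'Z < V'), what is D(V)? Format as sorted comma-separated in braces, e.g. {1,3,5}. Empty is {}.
Constraint 1 (Z < V) on D(Z)={3,4,5,7} D(V)={3,4,9}: V {3,4,9}->{4,9}
So after constraint 1: D(V) = {4,9}

Answer: {4,9}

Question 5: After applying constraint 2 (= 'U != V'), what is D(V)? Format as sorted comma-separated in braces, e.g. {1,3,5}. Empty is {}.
Constraint 1 (Z < V) on D(Z)={3,4,5,7} D(V)={3,4,9}: V {3,4,9}->{4,9}
Constraint 2 (U != V) on D(U)={4,7,8,9} D(V)={4,9}: no change
So after constraint 2: D(V) = {4,9}

Answer: {4,9}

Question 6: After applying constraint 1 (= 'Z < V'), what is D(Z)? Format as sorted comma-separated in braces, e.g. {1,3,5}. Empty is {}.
Answer: {3,4,5,7}

Derivation:
Constraint 1 (Z < V) on D(Z)={3,4,5,7} D(V)={3,4,9}: V {3,4,9}->{4,9}
So after constraint 1: D(Z) = {3,4,5,7}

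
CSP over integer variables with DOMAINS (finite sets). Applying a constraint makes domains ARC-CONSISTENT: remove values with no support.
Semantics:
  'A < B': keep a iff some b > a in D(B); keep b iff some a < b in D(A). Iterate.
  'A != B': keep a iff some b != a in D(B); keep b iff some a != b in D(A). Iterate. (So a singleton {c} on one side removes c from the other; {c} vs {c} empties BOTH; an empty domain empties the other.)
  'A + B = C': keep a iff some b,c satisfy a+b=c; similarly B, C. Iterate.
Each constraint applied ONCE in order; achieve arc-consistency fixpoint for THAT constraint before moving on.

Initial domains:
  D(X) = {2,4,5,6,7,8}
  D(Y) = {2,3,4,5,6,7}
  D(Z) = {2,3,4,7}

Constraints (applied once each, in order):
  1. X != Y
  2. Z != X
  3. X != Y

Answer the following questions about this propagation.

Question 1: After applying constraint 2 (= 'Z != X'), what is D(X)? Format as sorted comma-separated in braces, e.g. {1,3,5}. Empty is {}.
Constraint 1 (X != Y) on D(X)={2,4,5,6,7,8} D(Y)={2,3,4,5,6,7}: no change
Constraint 2 (Z != X) on D(Z)={2,3,4,7} D(X)={2,4,5,6,7,8}: no change
So after constraint 2: D(X) = {2,4,5,6,7,8}

Answer: {2,4,5,6,7,8}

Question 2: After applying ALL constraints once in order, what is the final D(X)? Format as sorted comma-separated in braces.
Answer: {2,4,5,6,7,8}

Derivation:
Constraint 1 (X != Y) on D(X)={2,4,5,6,7,8} D(Y)={2,3,4,5,6,7}: no change
Constraint 2 (Z != X) on D(Z)={2,3,4,7} D(X)={2,4,5,6,7,8}: no change
Constraint 3 (X != Y) on D(X)={2,4,5,6,7,8} D(Y)={2,3,4,5,6,7}: no change
So after all 3 constraints: D(X) = {2,4,5,6,7,8}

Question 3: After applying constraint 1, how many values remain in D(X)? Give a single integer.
Answer: 6

Derivation:
Constraint 1 (X != Y) on D(X)={2,4,5,6,7,8} D(Y)={2,3,4,5,6,7}: no change
So after constraint 1: D(X)={2,4,5,6,7,8}, size = 6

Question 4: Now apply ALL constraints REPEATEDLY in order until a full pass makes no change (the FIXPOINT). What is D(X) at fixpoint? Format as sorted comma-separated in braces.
Answer: {2,4,5,6,7,8}

Derivation:
pass 0 (initial): D(X)={2,4,5,6,7,8}
pass 1: no change
Fixpoint after 1 passes: D(X) = {2,4,5,6,7,8}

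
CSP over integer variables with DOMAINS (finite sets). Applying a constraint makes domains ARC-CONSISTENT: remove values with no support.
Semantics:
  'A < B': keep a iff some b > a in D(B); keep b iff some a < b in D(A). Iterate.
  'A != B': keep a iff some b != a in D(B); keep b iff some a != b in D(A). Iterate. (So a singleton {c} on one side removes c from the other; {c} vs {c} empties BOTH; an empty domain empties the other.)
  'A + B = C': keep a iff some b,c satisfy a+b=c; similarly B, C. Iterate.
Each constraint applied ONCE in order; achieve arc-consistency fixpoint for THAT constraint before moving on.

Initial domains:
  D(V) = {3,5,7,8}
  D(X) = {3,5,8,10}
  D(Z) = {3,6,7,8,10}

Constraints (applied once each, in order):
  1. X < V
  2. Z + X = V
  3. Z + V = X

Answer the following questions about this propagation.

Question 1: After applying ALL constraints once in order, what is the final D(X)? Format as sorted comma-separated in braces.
Answer: {}

Derivation:
Constraint 1 (X < V) on D(X)={3,5,8,10} D(V)={3,5,7,8}: X {3,5,8,10}->{3,5}; V {3,5,7,8}->{5,7,8}
Constraint 2 (Z + X = V) on D(Z)={3,6,7,8,10} D(X)={3,5} D(V)={5,7,8}: Z {3,6,7,8,10}->{3}; X {3,5}->{5}; V {5,7,8}->{8}
Constraint 3 (Z + V = X) on D(Z)={3} D(V)={8} D(X)={5}: Z {3}->{}; V {8}->{}; X {5}->{}
So after all 3 constraints: D(X) = {}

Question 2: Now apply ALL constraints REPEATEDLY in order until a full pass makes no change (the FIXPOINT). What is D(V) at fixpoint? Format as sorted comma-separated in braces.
Answer: {}

Derivation:
pass 0 (initial): D(V)={3,5,7,8}
pass 1: V {3,5,7,8}->{}; X {3,5,8,10}->{}; Z {3,6,7,8,10}->{}
pass 2: no change
Fixpoint after 2 passes: D(V) = {}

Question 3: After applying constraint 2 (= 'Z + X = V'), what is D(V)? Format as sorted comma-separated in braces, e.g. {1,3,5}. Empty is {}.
Answer: {8}

Derivation:
Constraint 1 (X < V) on D(X)={3,5,8,10} D(V)={3,5,7,8}: X {3,5,8,10}->{3,5}; V {3,5,7,8}->{5,7,8}
Constraint 2 (Z + X = V) on D(Z)={3,6,7,8,10} D(X)={3,5} D(V)={5,7,8}: Z {3,6,7,8,10}->{3}; X {3,5}->{5}; V {5,7,8}->{8}
So after constraint 2: D(V) = {8}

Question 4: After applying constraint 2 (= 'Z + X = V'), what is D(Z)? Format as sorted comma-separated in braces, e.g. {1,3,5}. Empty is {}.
Constraint 1 (X < V) on D(X)={3,5,8,10} D(V)={3,5,7,8}: X {3,5,8,10}->{3,5}; V {3,5,7,8}->{5,7,8}
Constraint 2 (Z + X = V) on D(Z)={3,6,7,8,10} D(X)={3,5} D(V)={5,7,8}: Z {3,6,7,8,10}->{3}; X {3,5}->{5}; V {5,7,8}->{8}
So after constraint 2: D(Z) = {3}

Answer: {3}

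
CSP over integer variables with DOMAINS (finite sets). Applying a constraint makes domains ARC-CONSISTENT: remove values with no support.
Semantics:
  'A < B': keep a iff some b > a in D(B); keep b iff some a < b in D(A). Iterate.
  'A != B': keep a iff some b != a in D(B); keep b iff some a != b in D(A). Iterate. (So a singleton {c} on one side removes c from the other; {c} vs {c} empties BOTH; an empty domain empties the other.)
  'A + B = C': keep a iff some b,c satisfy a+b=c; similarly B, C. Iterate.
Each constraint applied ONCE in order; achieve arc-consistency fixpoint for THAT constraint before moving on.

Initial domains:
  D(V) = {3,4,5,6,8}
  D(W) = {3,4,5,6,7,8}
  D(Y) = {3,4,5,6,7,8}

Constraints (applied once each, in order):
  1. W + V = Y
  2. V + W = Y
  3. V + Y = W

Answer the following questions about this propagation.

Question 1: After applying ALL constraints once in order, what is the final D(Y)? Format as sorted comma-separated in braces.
Constraint 1 (W + V = Y) on D(W)={3,4,5,6,7,8} D(V)={3,4,5,6,8} D(Y)={3,4,5,6,7,8}: W {3,4,5,6,7,8}->{3,4,5}; V {3,4,5,6,8}->{3,4,5}; Y {3,4,5,6,7,8}->{6,7,8}
Constraint 2 (V + W = Y) on D(V)={3,4,5} D(W)={3,4,5} D(Y)={6,7,8}: no change
Constraint 3 (V + Y = W) on D(V)={3,4,5} D(Y)={6,7,8} D(W)={3,4,5}: V {3,4,5}->{}; Y {6,7,8}->{}; W {3,4,5}->{}
So after all 3 constraints: D(Y) = {}

Answer: {}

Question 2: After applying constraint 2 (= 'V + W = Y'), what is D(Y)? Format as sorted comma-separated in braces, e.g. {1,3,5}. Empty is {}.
Constraint 1 (W + V = Y) on D(W)={3,4,5,6,7,8} D(V)={3,4,5,6,8} D(Y)={3,4,5,6,7,8}: W {3,4,5,6,7,8}->{3,4,5}; V {3,4,5,6,8}->{3,4,5}; Y {3,4,5,6,7,8}->{6,7,8}
Constraint 2 (V + W = Y) on D(V)={3,4,5} D(W)={3,4,5} D(Y)={6,7,8}: no change
So after constraint 2: D(Y) = {6,7,8}

Answer: {6,7,8}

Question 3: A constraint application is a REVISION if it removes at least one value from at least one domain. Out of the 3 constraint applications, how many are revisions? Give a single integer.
Constraint 1 (W + V = Y) on D(W)={3,4,5,6,7,8} D(V)={3,4,5,6,8} D(Y)={3,4,5,6,7,8}: W {3,4,5,6,7,8}->{3,4,5}; V {3,4,5,6,8}->{3,4,5}; Y {3,4,5,6,7,8}->{6,7,8} => REVISION
Constraint 2 (V + W = Y) on D(V)={3,4,5} D(W)={3,4,5} D(Y)={6,7,8}: no change => not a revision
Constraint 3 (V + Y = W) on D(V)={3,4,5} D(Y)={6,7,8} D(W)={3,4,5}: V {3,4,5}->{}; Y {6,7,8}->{}; W {3,4,5}->{} => REVISION
Total revisions = 2

Answer: 2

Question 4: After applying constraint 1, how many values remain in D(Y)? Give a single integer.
Answer: 3

Derivation:
Constraint 1 (W + V = Y) on D(W)={3,4,5,6,7,8} D(V)={3,4,5,6,8} D(Y)={3,4,5,6,7,8}: W {3,4,5,6,7,8}->{3,4,5}; V {3,4,5,6,8}->{3,4,5}; Y {3,4,5,6,7,8}->{6,7,8}
So after constraint 1: D(Y)={6,7,8}, size = 3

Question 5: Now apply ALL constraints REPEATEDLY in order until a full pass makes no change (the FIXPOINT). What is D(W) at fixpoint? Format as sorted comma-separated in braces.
Answer: {}

Derivation:
pass 0 (initial): D(W)={3,4,5,6,7,8}
pass 1: V {3,4,5,6,8}->{}; W {3,4,5,6,7,8}->{}; Y {3,4,5,6,7,8}->{}
pass 2: no change
Fixpoint after 2 passes: D(W) = {}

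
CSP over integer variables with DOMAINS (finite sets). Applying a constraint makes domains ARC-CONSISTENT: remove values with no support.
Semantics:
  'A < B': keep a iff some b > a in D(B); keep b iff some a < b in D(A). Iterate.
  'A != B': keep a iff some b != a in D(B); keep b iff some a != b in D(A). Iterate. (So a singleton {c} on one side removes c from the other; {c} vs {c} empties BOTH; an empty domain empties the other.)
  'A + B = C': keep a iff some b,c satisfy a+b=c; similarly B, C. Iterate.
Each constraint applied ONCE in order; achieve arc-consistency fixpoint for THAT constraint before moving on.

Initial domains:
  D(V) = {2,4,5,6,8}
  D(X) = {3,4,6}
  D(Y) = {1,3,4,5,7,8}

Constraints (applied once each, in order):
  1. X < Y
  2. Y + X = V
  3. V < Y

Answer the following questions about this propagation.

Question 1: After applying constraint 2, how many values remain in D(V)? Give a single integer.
Constraint 1 (X < Y) on D(X)={3,4,6} D(Y)={1,3,4,5,7,8}: Y {1,3,4,5,7,8}->{4,5,7,8}
Constraint 2 (Y + X = V) on D(Y)={4,5,7,8} D(X)={3,4,6} D(V)={2,4,5,6,8}: Y {4,5,7,8}->{4,5}; X {3,4,6}->{3,4}; V {2,4,5,6,8}->{8}
So after constraint 2: D(V)={8}, size = 1

Answer: 1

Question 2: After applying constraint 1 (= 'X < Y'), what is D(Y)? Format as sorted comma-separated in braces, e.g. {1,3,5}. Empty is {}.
Answer: {4,5,7,8}

Derivation:
Constraint 1 (X < Y) on D(X)={3,4,6} D(Y)={1,3,4,5,7,8}: Y {1,3,4,5,7,8}->{4,5,7,8}
So after constraint 1: D(Y) = {4,5,7,8}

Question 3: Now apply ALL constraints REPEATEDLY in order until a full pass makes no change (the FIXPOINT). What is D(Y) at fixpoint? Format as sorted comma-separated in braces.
pass 0 (initial): D(Y)={1,3,4,5,7,8}
pass 1: V {2,4,5,6,8}->{}; X {3,4,6}->{3,4}; Y {1,3,4,5,7,8}->{}
pass 2: X {3,4}->{}
pass 3: no change
Fixpoint after 3 passes: D(Y) = {}

Answer: {}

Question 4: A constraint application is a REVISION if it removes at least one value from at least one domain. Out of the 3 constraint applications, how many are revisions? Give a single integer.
Answer: 3

Derivation:
Constraint 1 (X < Y) on D(X)={3,4,6} D(Y)={1,3,4,5,7,8}: Y {1,3,4,5,7,8}->{4,5,7,8} => REVISION
Constraint 2 (Y + X = V) on D(Y)={4,5,7,8} D(X)={3,4,6} D(V)={2,4,5,6,8}: Y {4,5,7,8}->{4,5}; X {3,4,6}->{3,4}; V {2,4,5,6,8}->{8} => REVISION
Constraint 3 (V < Y) on D(V)={8} D(Y)={4,5}: V {8}->{}; Y {4,5}->{} => REVISION
Total revisions = 3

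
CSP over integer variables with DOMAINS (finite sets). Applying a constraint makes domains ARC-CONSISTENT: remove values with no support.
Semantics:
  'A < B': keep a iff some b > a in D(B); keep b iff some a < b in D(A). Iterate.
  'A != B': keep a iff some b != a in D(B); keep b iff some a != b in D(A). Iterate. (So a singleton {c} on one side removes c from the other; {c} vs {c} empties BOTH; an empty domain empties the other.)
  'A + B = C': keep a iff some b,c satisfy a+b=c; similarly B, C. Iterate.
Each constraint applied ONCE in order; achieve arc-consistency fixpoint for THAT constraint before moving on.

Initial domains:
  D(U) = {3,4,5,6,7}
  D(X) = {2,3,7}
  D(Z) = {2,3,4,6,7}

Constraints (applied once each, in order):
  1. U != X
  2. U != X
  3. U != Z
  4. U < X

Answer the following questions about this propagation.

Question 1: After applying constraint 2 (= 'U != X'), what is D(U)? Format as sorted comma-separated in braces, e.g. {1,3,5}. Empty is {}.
Constraint 1 (U != X) on D(U)={3,4,5,6,7} D(X)={2,3,7}: no change
Constraint 2 (U != X) on D(U)={3,4,5,6,7} D(X)={2,3,7}: no change
So after constraint 2: D(U) = {3,4,5,6,7}

Answer: {3,4,5,6,7}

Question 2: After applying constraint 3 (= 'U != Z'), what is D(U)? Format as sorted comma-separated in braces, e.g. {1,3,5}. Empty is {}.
Constraint 1 (U != X) on D(U)={3,4,5,6,7} D(X)={2,3,7}: no change
Constraint 2 (U != X) on D(U)={3,4,5,6,7} D(X)={2,3,7}: no change
Constraint 3 (U != Z) on D(U)={3,4,5,6,7} D(Z)={2,3,4,6,7}: no change
So after constraint 3: D(U) = {3,4,5,6,7}

Answer: {3,4,5,6,7}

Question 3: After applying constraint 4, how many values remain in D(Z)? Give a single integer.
Answer: 5

Derivation:
Constraint 1 (U != X) on D(U)={3,4,5,6,7} D(X)={2,3,7}: no change
Constraint 2 (U != X) on D(U)={3,4,5,6,7} D(X)={2,3,7}: no change
Constraint 3 (U != Z) on D(U)={3,4,5,6,7} D(Z)={2,3,4,6,7}: no change
Constraint 4 (U < X) on D(U)={3,4,5,6,7} D(X)={2,3,7}: U {3,4,5,6,7}->{3,4,5,6}; X {2,3,7}->{7}
So after constraint 4: D(Z)={2,3,4,6,7}, size = 5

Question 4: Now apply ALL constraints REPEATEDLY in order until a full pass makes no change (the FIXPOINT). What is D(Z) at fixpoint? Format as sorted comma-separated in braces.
pass 0 (initial): D(Z)={2,3,4,6,7}
pass 1: U {3,4,5,6,7}->{3,4,5,6}; X {2,3,7}->{7}
pass 2: no change
Fixpoint after 2 passes: D(Z) = {2,3,4,6,7}

Answer: {2,3,4,6,7}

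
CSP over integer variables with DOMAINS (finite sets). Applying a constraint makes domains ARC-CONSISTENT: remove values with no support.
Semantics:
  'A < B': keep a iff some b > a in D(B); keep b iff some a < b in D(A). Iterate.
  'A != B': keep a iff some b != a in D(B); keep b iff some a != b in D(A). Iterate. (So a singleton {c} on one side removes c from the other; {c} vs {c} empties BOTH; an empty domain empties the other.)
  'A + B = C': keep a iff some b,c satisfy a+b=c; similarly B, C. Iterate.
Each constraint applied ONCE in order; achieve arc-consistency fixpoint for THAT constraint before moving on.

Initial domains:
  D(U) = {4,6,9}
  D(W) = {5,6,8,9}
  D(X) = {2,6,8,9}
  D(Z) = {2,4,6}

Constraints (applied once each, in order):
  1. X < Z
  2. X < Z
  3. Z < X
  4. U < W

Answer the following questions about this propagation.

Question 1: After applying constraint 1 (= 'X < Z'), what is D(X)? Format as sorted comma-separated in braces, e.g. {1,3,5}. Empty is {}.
Answer: {2}

Derivation:
Constraint 1 (X < Z) on D(X)={2,6,8,9} D(Z)={2,4,6}: X {2,6,8,9}->{2}; Z {2,4,6}->{4,6}
So after constraint 1: D(X) = {2}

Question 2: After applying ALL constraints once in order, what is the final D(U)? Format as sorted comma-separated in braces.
Constraint 1 (X < Z) on D(X)={2,6,8,9} D(Z)={2,4,6}: X {2,6,8,9}->{2}; Z {2,4,6}->{4,6}
Constraint 2 (X < Z) on D(X)={2} D(Z)={4,6}: no change
Constraint 3 (Z < X) on D(Z)={4,6} D(X)={2}: Z {4,6}->{}; X {2}->{}
Constraint 4 (U < W) on D(U)={4,6,9} D(W)={5,6,8,9}: U {4,6,9}->{4,6}
So after all 4 constraints: D(U) = {4,6}

Answer: {4,6}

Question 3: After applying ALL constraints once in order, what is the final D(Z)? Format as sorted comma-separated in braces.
Constraint 1 (X < Z) on D(X)={2,6,8,9} D(Z)={2,4,6}: X {2,6,8,9}->{2}; Z {2,4,6}->{4,6}
Constraint 2 (X < Z) on D(X)={2} D(Z)={4,6}: no change
Constraint 3 (Z < X) on D(Z)={4,6} D(X)={2}: Z {4,6}->{}; X {2}->{}
Constraint 4 (U < W) on D(U)={4,6,9} D(W)={5,6,8,9}: U {4,6,9}->{4,6}
So after all 4 constraints: D(Z) = {}

Answer: {}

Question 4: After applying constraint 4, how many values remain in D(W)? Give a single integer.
Constraint 1 (X < Z) on D(X)={2,6,8,9} D(Z)={2,4,6}: X {2,6,8,9}->{2}; Z {2,4,6}->{4,6}
Constraint 2 (X < Z) on D(X)={2} D(Z)={4,6}: no change
Constraint 3 (Z < X) on D(Z)={4,6} D(X)={2}: Z {4,6}->{}; X {2}->{}
Constraint 4 (U < W) on D(U)={4,6,9} D(W)={5,6,8,9}: U {4,6,9}->{4,6}
So after constraint 4: D(W)={5,6,8,9}, size = 4

Answer: 4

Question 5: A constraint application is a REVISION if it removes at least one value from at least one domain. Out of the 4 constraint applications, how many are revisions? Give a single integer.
Constraint 1 (X < Z) on D(X)={2,6,8,9} D(Z)={2,4,6}: X {2,6,8,9}->{2}; Z {2,4,6}->{4,6} => REVISION
Constraint 2 (X < Z) on D(X)={2} D(Z)={4,6}: no change => not a revision
Constraint 3 (Z < X) on D(Z)={4,6} D(X)={2}: Z {4,6}->{}; X {2}->{} => REVISION
Constraint 4 (U < W) on D(U)={4,6,9} D(W)={5,6,8,9}: U {4,6,9}->{4,6} => REVISION
Total revisions = 3

Answer: 3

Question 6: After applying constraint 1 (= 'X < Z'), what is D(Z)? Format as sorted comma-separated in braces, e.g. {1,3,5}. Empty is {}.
Constraint 1 (X < Z) on D(X)={2,6,8,9} D(Z)={2,4,6}: X {2,6,8,9}->{2}; Z {2,4,6}->{4,6}
So after constraint 1: D(Z) = {4,6}

Answer: {4,6}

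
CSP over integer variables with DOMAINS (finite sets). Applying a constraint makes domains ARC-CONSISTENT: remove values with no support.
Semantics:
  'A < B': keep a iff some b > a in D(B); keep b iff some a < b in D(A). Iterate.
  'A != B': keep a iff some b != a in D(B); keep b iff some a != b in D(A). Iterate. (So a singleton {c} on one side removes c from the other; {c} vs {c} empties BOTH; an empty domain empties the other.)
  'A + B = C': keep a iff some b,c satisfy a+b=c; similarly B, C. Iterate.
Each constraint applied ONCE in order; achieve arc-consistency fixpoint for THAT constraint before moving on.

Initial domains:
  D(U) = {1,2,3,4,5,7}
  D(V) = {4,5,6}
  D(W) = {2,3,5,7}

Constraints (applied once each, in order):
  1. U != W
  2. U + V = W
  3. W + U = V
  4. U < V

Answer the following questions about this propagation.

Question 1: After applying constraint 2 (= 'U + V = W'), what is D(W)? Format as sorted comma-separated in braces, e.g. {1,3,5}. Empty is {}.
Answer: {5,7}

Derivation:
Constraint 1 (U != W) on D(U)={1,2,3,4,5,7} D(W)={2,3,5,7}: no change
Constraint 2 (U + V = W) on D(U)={1,2,3,4,5,7} D(V)={4,5,6} D(W)={2,3,5,7}: U {1,2,3,4,5,7}->{1,2,3}; W {2,3,5,7}->{5,7}
So after constraint 2: D(W) = {5,7}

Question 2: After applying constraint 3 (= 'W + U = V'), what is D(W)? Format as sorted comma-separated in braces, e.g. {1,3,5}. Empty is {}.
Answer: {5}

Derivation:
Constraint 1 (U != W) on D(U)={1,2,3,4,5,7} D(W)={2,3,5,7}: no change
Constraint 2 (U + V = W) on D(U)={1,2,3,4,5,7} D(V)={4,5,6} D(W)={2,3,5,7}: U {1,2,3,4,5,7}->{1,2,3}; W {2,3,5,7}->{5,7}
Constraint 3 (W + U = V) on D(W)={5,7} D(U)={1,2,3} D(V)={4,5,6}: W {5,7}->{5}; U {1,2,3}->{1}; V {4,5,6}->{6}
So after constraint 3: D(W) = {5}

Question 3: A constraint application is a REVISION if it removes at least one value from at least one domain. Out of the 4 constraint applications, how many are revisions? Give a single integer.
Answer: 2

Derivation:
Constraint 1 (U != W) on D(U)={1,2,3,4,5,7} D(W)={2,3,5,7}: no change => not a revision
Constraint 2 (U + V = W) on D(U)={1,2,3,4,5,7} D(V)={4,5,6} D(W)={2,3,5,7}: U {1,2,3,4,5,7}->{1,2,3}; W {2,3,5,7}->{5,7} => REVISION
Constraint 3 (W + U = V) on D(W)={5,7} D(U)={1,2,3} D(V)={4,5,6}: W {5,7}->{5}; U {1,2,3}->{1}; V {4,5,6}->{6} => REVISION
Constraint 4 (U < V) on D(U)={1} D(V)={6}: no change => not a revision
Total revisions = 2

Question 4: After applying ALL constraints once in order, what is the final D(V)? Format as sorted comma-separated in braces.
Answer: {6}

Derivation:
Constraint 1 (U != W) on D(U)={1,2,3,4,5,7} D(W)={2,3,5,7}: no change
Constraint 2 (U + V = W) on D(U)={1,2,3,4,5,7} D(V)={4,5,6} D(W)={2,3,5,7}: U {1,2,3,4,5,7}->{1,2,3}; W {2,3,5,7}->{5,7}
Constraint 3 (W + U = V) on D(W)={5,7} D(U)={1,2,3} D(V)={4,5,6}: W {5,7}->{5}; U {1,2,3}->{1}; V {4,5,6}->{6}
Constraint 4 (U < V) on D(U)={1} D(V)={6}: no change
So after all 4 constraints: D(V) = {6}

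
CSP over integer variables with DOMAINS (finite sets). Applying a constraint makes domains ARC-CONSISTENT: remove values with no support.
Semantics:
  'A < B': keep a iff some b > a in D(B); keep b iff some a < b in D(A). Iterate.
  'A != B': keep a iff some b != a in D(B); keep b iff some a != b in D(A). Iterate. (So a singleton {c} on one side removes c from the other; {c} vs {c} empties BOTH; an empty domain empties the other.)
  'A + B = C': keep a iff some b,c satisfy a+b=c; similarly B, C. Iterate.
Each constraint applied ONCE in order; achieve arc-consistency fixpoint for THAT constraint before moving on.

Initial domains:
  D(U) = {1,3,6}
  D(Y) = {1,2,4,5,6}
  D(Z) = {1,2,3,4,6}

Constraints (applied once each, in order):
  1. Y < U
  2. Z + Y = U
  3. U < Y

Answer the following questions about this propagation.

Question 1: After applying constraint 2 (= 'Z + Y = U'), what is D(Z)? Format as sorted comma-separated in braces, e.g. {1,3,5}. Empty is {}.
Answer: {1,2,4}

Derivation:
Constraint 1 (Y < U) on D(Y)={1,2,4,5,6} D(U)={1,3,6}: Y {1,2,4,5,6}->{1,2,4,5}; U {1,3,6}->{3,6}
Constraint 2 (Z + Y = U) on D(Z)={1,2,3,4,6} D(Y)={1,2,4,5} D(U)={3,6}: Z {1,2,3,4,6}->{1,2,4}
So after constraint 2: D(Z) = {1,2,4}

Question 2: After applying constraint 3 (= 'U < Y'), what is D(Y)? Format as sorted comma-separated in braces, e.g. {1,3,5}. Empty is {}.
Answer: {4,5}

Derivation:
Constraint 1 (Y < U) on D(Y)={1,2,4,5,6} D(U)={1,3,6}: Y {1,2,4,5,6}->{1,2,4,5}; U {1,3,6}->{3,6}
Constraint 2 (Z + Y = U) on D(Z)={1,2,3,4,6} D(Y)={1,2,4,5} D(U)={3,6}: Z {1,2,3,4,6}->{1,2,4}
Constraint 3 (U < Y) on D(U)={3,6} D(Y)={1,2,4,5}: U {3,6}->{3}; Y {1,2,4,5}->{4,5}
So after constraint 3: D(Y) = {4,5}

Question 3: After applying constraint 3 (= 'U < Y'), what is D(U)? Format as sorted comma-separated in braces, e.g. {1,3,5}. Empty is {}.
Constraint 1 (Y < U) on D(Y)={1,2,4,5,6} D(U)={1,3,6}: Y {1,2,4,5,6}->{1,2,4,5}; U {1,3,6}->{3,6}
Constraint 2 (Z + Y = U) on D(Z)={1,2,3,4,6} D(Y)={1,2,4,5} D(U)={3,6}: Z {1,2,3,4,6}->{1,2,4}
Constraint 3 (U < Y) on D(U)={3,6} D(Y)={1,2,4,5}: U {3,6}->{3}; Y {1,2,4,5}->{4,5}
So after constraint 3: D(U) = {3}

Answer: {3}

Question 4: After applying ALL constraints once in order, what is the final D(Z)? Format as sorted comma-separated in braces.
Answer: {1,2,4}

Derivation:
Constraint 1 (Y < U) on D(Y)={1,2,4,5,6} D(U)={1,3,6}: Y {1,2,4,5,6}->{1,2,4,5}; U {1,3,6}->{3,6}
Constraint 2 (Z + Y = U) on D(Z)={1,2,3,4,6} D(Y)={1,2,4,5} D(U)={3,6}: Z {1,2,3,4,6}->{1,2,4}
Constraint 3 (U < Y) on D(U)={3,6} D(Y)={1,2,4,5}: U {3,6}->{3}; Y {1,2,4,5}->{4,5}
So after all 3 constraints: D(Z) = {1,2,4}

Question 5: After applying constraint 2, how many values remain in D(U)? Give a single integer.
Answer: 2

Derivation:
Constraint 1 (Y < U) on D(Y)={1,2,4,5,6} D(U)={1,3,6}: Y {1,2,4,5,6}->{1,2,4,5}; U {1,3,6}->{3,6}
Constraint 2 (Z + Y = U) on D(Z)={1,2,3,4,6} D(Y)={1,2,4,5} D(U)={3,6}: Z {1,2,3,4,6}->{1,2,4}
So after constraint 2: D(U)={3,6}, size = 2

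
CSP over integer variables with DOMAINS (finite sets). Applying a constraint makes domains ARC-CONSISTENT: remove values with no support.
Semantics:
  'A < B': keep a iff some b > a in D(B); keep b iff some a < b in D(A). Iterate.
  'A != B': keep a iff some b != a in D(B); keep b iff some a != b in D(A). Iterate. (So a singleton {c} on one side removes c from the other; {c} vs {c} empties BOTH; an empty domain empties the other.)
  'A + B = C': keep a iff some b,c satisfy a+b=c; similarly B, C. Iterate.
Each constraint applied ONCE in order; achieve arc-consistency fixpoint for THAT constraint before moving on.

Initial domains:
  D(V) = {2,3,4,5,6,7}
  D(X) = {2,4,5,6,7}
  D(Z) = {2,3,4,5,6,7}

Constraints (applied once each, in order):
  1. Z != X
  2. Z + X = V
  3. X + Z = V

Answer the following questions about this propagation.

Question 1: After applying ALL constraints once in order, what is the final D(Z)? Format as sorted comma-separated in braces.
Constraint 1 (Z != X) on D(Z)={2,3,4,5,6,7} D(X)={2,4,5,6,7}: no change
Constraint 2 (Z + X = V) on D(Z)={2,3,4,5,6,7} D(X)={2,4,5,6,7} D(V)={2,3,4,5,6,7}: Z {2,3,4,5,6,7}->{2,3,4,5}; X {2,4,5,6,7}->{2,4,5}; V {2,3,4,5,6,7}->{4,5,6,7}
Constraint 3 (X + Z = V) on D(X)={2,4,5} D(Z)={2,3,4,5} D(V)={4,5,6,7}: no change
So after all 3 constraints: D(Z) = {2,3,4,5}

Answer: {2,3,4,5}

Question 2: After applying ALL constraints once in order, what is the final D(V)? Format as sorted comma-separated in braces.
Constraint 1 (Z != X) on D(Z)={2,3,4,5,6,7} D(X)={2,4,5,6,7}: no change
Constraint 2 (Z + X = V) on D(Z)={2,3,4,5,6,7} D(X)={2,4,5,6,7} D(V)={2,3,4,5,6,7}: Z {2,3,4,5,6,7}->{2,3,4,5}; X {2,4,5,6,7}->{2,4,5}; V {2,3,4,5,6,7}->{4,5,6,7}
Constraint 3 (X + Z = V) on D(X)={2,4,5} D(Z)={2,3,4,5} D(V)={4,5,6,7}: no change
So after all 3 constraints: D(V) = {4,5,6,7}

Answer: {4,5,6,7}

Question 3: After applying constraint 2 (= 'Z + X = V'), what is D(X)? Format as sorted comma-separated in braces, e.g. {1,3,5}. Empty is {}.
Constraint 1 (Z != X) on D(Z)={2,3,4,5,6,7} D(X)={2,4,5,6,7}: no change
Constraint 2 (Z + X = V) on D(Z)={2,3,4,5,6,7} D(X)={2,4,5,6,7} D(V)={2,3,4,5,6,7}: Z {2,3,4,5,6,7}->{2,3,4,5}; X {2,4,5,6,7}->{2,4,5}; V {2,3,4,5,6,7}->{4,5,6,7}
So after constraint 2: D(X) = {2,4,5}

Answer: {2,4,5}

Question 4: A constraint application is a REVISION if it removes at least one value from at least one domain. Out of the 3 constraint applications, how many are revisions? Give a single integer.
Constraint 1 (Z != X) on D(Z)={2,3,4,5,6,7} D(X)={2,4,5,6,7}: no change => not a revision
Constraint 2 (Z + X = V) on D(Z)={2,3,4,5,6,7} D(X)={2,4,5,6,7} D(V)={2,3,4,5,6,7}: Z {2,3,4,5,6,7}->{2,3,4,5}; X {2,4,5,6,7}->{2,4,5}; V {2,3,4,5,6,7}->{4,5,6,7} => REVISION
Constraint 3 (X + Z = V) on D(X)={2,4,5} D(Z)={2,3,4,5} D(V)={4,5,6,7}: no change => not a revision
Total revisions = 1

Answer: 1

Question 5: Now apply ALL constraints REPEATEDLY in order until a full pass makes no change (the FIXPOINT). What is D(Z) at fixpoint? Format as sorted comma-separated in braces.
Answer: {2,3,4,5}

Derivation:
pass 0 (initial): D(Z)={2,3,4,5,6,7}
pass 1: V {2,3,4,5,6,7}->{4,5,6,7}; X {2,4,5,6,7}->{2,4,5}; Z {2,3,4,5,6,7}->{2,3,4,5}
pass 2: no change
Fixpoint after 2 passes: D(Z) = {2,3,4,5}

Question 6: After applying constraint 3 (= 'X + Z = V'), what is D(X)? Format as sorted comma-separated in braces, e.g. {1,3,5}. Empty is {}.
Constraint 1 (Z != X) on D(Z)={2,3,4,5,6,7} D(X)={2,4,5,6,7}: no change
Constraint 2 (Z + X = V) on D(Z)={2,3,4,5,6,7} D(X)={2,4,5,6,7} D(V)={2,3,4,5,6,7}: Z {2,3,4,5,6,7}->{2,3,4,5}; X {2,4,5,6,7}->{2,4,5}; V {2,3,4,5,6,7}->{4,5,6,7}
Constraint 3 (X + Z = V) on D(X)={2,4,5} D(Z)={2,3,4,5} D(V)={4,5,6,7}: no change
So after constraint 3: D(X) = {2,4,5}

Answer: {2,4,5}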